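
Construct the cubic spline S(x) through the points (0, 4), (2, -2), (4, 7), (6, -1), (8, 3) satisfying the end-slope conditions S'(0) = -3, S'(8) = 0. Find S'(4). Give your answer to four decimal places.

Let m_i = S''(x_i). Step sizes h_i = 2, 2, 2, 2; slopes of the chords Δ_i = (y_(i+1) - y_i)/h_i = -3, 9/2, -4, 2.
  2·m_0 + 8·m_1 + 2·m_2 = 6(Δ_1 - Δ_0) = 45
  2·m_1 + 8·m_2 + 2·m_3 = 6(Δ_2 - Δ_1) = -51
  2·m_2 + 8·m_3 + 2·m_4 = 6(Δ_3 - Δ_2) = 36
Clamped end conditions give two more equations: 2h_0·m_0 + h_0·m_1 = 6(Δ_0 - S'(0)) = 0 and h_3·m_3 + 2h_3·m_4 = 6(S'(8) - Δ_3) = -12.
Forward elimination and back-substitution give m_0 = -537/112, m_1 = 537/56, m_2 = -177/16, m_3 = 513/56, m_4 = -849/112.
On [4, 6], S'(x) = b_2 + 2c_2·(x - 4) + 3d_2·(x - 4)² with b_2 = Δ_2 - h_2(2m_2 + m_3)/6 = 9/28, c_2 = m_2/2 = -177/32, d_2 = (m_3 - m_2)/(6h_2) = 755/448. So S'(4) = 9/28.

0.3214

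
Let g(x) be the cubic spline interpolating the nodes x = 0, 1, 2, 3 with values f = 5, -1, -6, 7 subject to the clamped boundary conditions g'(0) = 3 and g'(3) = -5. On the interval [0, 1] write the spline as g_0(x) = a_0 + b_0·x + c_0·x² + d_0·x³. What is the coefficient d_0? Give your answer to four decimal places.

Put M_i = g'' at the i-th knot. Here h = (1, 1, 1) and Δ = (-6, -5, 13), so the interior equations h_(i-1)·M_(i-1) + 2(h_(i-1)+h_i)·M_i + h_i·M_(i+1) = 6(Δ_i − Δ_(i-1)) read
  1·M_0 + 4·M_1 + 1·M_2 = 6(Δ_1 - Δ_0) = 6
  1·M_1 + 4·M_2 + 1·M_3 = 6(Δ_2 - Δ_1) = 108
Clamped end conditions give two more equations: 2h_0·M_0 + h_0·M_1 = 6(Δ_0 - g'(0)) = -54 and h_2·M_2 + 2h_2·M_3 = 6(g'(3) - Δ_2) = -108.
Hence M_0 = -374/15, M_1 = -62/15, M_2 = 712/15, M_3 = -1166/15.
On [0, 1], with g_0(x) = a_0 + b_0·x + c_0·x² + d_0·x³: c_0 = M_0/2 = -187/15, d_0 = (M_1 - M_0)/(6h_0) = 52/15, b_0 = Δ_0 - h_0(2M_0 + M_1)/6 = 3.

3.4667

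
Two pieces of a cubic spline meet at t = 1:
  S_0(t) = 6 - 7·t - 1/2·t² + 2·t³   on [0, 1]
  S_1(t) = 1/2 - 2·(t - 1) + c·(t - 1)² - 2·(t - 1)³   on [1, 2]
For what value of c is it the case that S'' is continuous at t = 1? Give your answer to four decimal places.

5.5000

S_0''(t) = -1 + 12·t, so S_0''(1) = 11. On the right, S_1''(1) = 2c, so c = 11/2.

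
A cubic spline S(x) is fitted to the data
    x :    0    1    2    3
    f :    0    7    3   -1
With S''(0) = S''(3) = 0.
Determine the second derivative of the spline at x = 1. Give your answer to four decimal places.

-17.6000

With M_i denoting the second derivative at x_i, h_i = 1, 1, 1, and Δ_i = (y_(i+1) − y_i)/h_i = 7, -4, -4:
  1·M_0 + 4·M_1 + 1·M_2 = 6(Δ_1 - Δ_0) = -66
  1·M_1 + 4·M_2 + 1·M_3 = 6(Δ_2 - Δ_1) = 0
Natural end conditions: M_0 = M_3 = 0.
Forward elimination and back-substitution give M_0 = 0, M_1 = -88/5, M_2 = 22/5, M_3 = 0.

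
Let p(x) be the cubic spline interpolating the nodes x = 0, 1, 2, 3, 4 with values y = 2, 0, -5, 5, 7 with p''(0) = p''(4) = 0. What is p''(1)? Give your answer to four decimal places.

Write M_i for p''(x_i). With h_i = 1, 1, 1, 1 and divided differences Δ_i = -2, -5, 10, 2, the continuity of p' gives the tridiagonal system
  1·M_0 + 4·M_1 + 1·M_2 = 6(Δ_1 - Δ_0) = -18
  1·M_1 + 4·M_2 + 1·M_3 = 6(Δ_2 - Δ_1) = 90
  1·M_2 + 4·M_3 + 1·M_4 = 6(Δ_3 - Δ_2) = -48
Natural end conditions: M_0 = M_4 = 0.
Solving: M_0 = 0, M_1 = -339/28, M_2 = 213/7, M_3 = -549/28, M_4 = 0.

-12.1071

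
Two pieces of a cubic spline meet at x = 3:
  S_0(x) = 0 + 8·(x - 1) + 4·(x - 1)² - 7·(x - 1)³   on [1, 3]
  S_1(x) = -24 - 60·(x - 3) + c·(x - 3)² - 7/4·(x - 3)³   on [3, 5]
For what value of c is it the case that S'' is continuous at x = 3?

S_0''(x) = 8 - 42·(x - 1), so S_0''(3) = -76. On the right, S_1''(3) = 2c, so c = -38.

-38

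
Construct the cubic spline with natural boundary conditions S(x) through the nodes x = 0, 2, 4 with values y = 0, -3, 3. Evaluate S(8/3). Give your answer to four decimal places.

-1.8333

With M_i denoting the second derivative at x_i, h_i = 2, 2, and Δ_i = (y_(i+1) − y_i)/h_i = -3/2, 3:
  2·M_0 + 8·M_1 + 2·M_2 = 6(Δ_1 - Δ_0) = 27
Natural end conditions: M_0 = M_2 = 0.
Solving the tridiagonal system: M_0 = 0, M_1 = 27/8, M_2 = 0.
On [2, 4], S(x) = -3 + 3/4·(x - 2) + 27/16·(x - 2)² - 9/32·(x - 2)³.
With (x - 2) = 2/3: S(8/3) = -11/6.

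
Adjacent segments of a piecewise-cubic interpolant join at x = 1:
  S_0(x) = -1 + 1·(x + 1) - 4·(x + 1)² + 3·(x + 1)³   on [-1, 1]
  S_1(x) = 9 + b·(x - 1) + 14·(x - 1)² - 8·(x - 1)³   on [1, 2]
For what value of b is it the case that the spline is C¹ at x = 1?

S_0'(x) = 1 - 8·(x + 1) + 9·(x + 1)², so S_0'(1) = 21. On the right, S_1'(1) = b, so b = 21.

21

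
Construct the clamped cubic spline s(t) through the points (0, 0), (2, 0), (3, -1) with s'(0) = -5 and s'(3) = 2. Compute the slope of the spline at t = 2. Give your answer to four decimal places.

-0.8333

With M_i denoting the second derivative at x_i, h_i = 2, 1, and Δ_i = (y_(i+1) − y_i)/h_i = 0, -1:
  2·M_0 + 6·M_1 + 1·M_2 = 6(Δ_1 - Δ_0) = -6
Clamped end conditions give two more equations: 2h_0·M_0 + h_0·M_1 = 6(Δ_0 - s'(0)) = 30 and h_1·M_1 + 2h_1·M_2 = 6(s'(3) - Δ_1) = 18.
Solving the tridiagonal system: M_0 = 65/6, M_1 = -20/3, M_2 = 37/3.
On [2, 3], s'(t) = b_1 + 2c_1·(t - 2) + 3d_1·(t - 2)² with b_1 = Δ_1 - h_1(2M_1 + M_2)/6 = -5/6, c_1 = M_1/2 = -10/3, d_1 = (M_2 - M_1)/(6h_1) = 19/6. So s'(2) = -5/6.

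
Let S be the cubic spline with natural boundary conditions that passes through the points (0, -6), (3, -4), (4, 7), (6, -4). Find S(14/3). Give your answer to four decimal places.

7.8198

Let m_i = S''(x_i). Step sizes h_i = 3, 1, 2; slopes of the chords Δ_i = (y_(i+1) - y_i)/h_i = 2/3, 11, -11/2.
  3·m_0 + 8·m_1 + 1·m_2 = 6(Δ_1 - Δ_0) = 62
  1·m_1 + 6·m_2 + 2·m_3 = 6(Δ_2 - Δ_1) = -99
Natural end conditions: m_0 = m_3 = 0.
Forward elimination and back-substitution give m_0 = 0, m_1 = 471/47, m_2 = -854/47, m_3 = 0.
On [4, 6], S(t) = 7 + 1865/282·(t - 4) - 427/47·(t - 4)² + 427/282·(t - 4)³.
With (t - 4) = 2/3: S(14/3) = 29770/3807.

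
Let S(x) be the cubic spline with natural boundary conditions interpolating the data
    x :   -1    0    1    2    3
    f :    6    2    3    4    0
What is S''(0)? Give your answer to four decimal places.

7.5000

Put σ_i = S'' at the i-th knot. Here h = (1, 1, 1, 1) and Δ = (-4, 1, 1, -4), so the interior equations h_(i-1)·σ_(i-1) + 2(h_(i-1)+h_i)·σ_i + h_i·σ_(i+1) = 6(Δ_i − Δ_(i-1)) read
  1·σ_0 + 4·σ_1 + 1·σ_2 = 6(Δ_1 - Δ_0) = 30
  1·σ_1 + 4·σ_2 + 1·σ_3 = 6(Δ_2 - Δ_1) = 0
  1·σ_2 + 4·σ_3 + 1·σ_4 = 6(Δ_3 - Δ_2) = -30
Natural end conditions: σ_0 = σ_4 = 0.
Solving: σ_0 = 0, σ_1 = 15/2, σ_2 = 0, σ_3 = -15/2, σ_4 = 0.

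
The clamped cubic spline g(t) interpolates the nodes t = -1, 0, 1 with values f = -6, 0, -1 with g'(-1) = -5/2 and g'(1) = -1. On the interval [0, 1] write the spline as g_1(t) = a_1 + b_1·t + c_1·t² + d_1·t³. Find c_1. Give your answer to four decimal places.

Write M_i for g''(x_i). With h_i = 1, 1 and divided differences Δ_i = 6, -1, the continuity of g' gives the tridiagonal system
  1·M_0 + 4·M_1 + 1·M_2 = 6(Δ_1 - Δ_0) = -42
Clamped end conditions give two more equations: 2h_0·M_0 + h_0·M_1 = 6(Δ_0 - g'(-1)) = 51 and h_1·M_1 + 2h_1·M_2 = 6(g'(1) - Δ_1) = 0.
Solving: M_0 = 147/4, M_1 = -45/2, M_2 = 45/4.
On [0, 1], with g_1(t) = a_1 + b_1·t + c_1·t² + d_1·t³: c_1 = M_1/2 = -45/4, d_1 = (M_2 - M_1)/(6h_1) = 45/8, b_1 = Δ_1 - h_1(2M_1 + M_2)/6 = 37/8.

-11.2500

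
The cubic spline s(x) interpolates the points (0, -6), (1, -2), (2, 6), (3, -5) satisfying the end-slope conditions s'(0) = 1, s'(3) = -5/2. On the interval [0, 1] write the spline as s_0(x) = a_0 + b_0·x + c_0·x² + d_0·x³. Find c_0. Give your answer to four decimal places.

Write m_i for s''(x_i). With h_i = 1, 1, 1 and divided differences Δ_i = 4, 8, -11, the continuity of s' gives the tridiagonal system
  1·m_0 + 4·m_1 + 1·m_2 = 6(Δ_1 - Δ_0) = 24
  1·m_1 + 4·m_2 + 1·m_3 = 6(Δ_2 - Δ_1) = -114
Clamped end conditions give two more equations: 2h_0·m_0 + h_0·m_1 = 6(Δ_0 - s'(0)) = 18 and h_2·m_2 + 2h_2·m_3 = 6(s'(3) - Δ_2) = 51.
Solving the tridiagonal system: m_0 = 7/15, m_1 = 256/15, m_2 = -671/15, m_3 = 718/15.
On [0, 1], with s_0(x) = a_0 + b_0·x + c_0·x² + d_0·x³: c_0 = m_0/2 = 7/30, d_0 = (m_1 - m_0)/(6h_0) = 83/30, b_0 = Δ_0 - h_0(2m_0 + m_1)/6 = 1.

0.2333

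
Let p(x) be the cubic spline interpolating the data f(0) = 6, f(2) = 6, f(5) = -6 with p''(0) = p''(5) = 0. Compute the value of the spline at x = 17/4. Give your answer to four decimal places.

Write M_i for p''(x_i). With h_i = 2, 3 and divided differences Δ_i = 0, -4, the continuity of p' gives the tridiagonal system
  2·M_0 + 10·M_1 + 3·M_2 = 6(Δ_1 - Δ_0) = -24
Natural end conditions: M_0 = M_2 = 0.
Solving the tridiagonal system: M_0 = 0, M_1 = -12/5, M_2 = 0.
On [2, 5], p(x) = 6 - 8/5·(x - 2) - 6/5·(x - 2)² + 2/15·(x - 2)³.
With (x - 2) = 9/4: p(17/4) = -69/32.

-2.1563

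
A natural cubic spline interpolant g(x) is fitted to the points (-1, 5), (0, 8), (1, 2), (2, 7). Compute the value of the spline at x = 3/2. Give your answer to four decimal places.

With σ_i denoting the second derivative at x_i, h_i = 1, 1, 1, and Δ_i = (y_(i+1) − y_i)/h_i = 3, -6, 5:
  1·σ_0 + 4·σ_1 + 1·σ_2 = 6(Δ_1 - Δ_0) = -54
  1·σ_1 + 4·σ_2 + 1·σ_3 = 6(Δ_2 - Δ_1) = 66
Natural end conditions: σ_0 = σ_3 = 0.
Solving: σ_0 = 0, σ_1 = -94/5, σ_2 = 106/5, σ_3 = 0.
On [1, 2], g(x) = 2 - 31/15·(x - 1) + 53/5·(x - 1)² - 53/15·(x - 1)³.
With (x - 1) = 1/2: g(3/2) = 127/40.

3.1750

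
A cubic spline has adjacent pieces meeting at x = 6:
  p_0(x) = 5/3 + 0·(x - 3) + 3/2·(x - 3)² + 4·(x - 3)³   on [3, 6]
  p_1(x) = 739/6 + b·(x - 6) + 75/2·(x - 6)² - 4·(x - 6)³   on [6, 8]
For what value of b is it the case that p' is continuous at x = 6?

p_0'(x) = 0 + 3·(x - 3) + 12·(x - 3)², so p_0'(6) = 117. On the right, p_1'(6) = b, so b = 117.

117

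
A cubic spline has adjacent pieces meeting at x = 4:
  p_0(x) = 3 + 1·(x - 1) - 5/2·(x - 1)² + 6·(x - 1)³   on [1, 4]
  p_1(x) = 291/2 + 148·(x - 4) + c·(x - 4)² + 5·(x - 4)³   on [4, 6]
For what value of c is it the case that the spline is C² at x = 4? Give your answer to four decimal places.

51.5000

p_0''(x) = -5 + 36·(x - 1), so p_0''(4) = 103. On the right, p_1''(4) = 2c, so c = 103/2.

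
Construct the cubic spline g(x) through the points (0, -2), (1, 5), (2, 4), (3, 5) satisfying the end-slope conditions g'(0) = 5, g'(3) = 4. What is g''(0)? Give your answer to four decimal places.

Let m_i = g''(x_i). Step sizes h_i = 1, 1, 1; slopes of the chords Δ_i = (y_(i+1) - y_i)/h_i = 7, -1, 1.
  1·m_0 + 4·m_1 + 1·m_2 = 6(Δ_1 - Δ_0) = -48
  1·m_1 + 4·m_2 + 1·m_3 = 6(Δ_2 - Δ_1) = 12
Clamped end conditions give two more equations: 2h_0·m_0 + h_0·m_1 = 6(Δ_0 - g'(0)) = 12 and h_2·m_2 + 2h_2·m_3 = 6(g'(3) - Δ_2) = 18.
Hence m_0 = 218/15, m_1 = -256/15, m_2 = 86/15, m_3 = 92/15.

14.5333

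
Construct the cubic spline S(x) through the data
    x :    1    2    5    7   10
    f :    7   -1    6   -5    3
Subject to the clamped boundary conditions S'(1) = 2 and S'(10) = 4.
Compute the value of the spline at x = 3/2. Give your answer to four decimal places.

Put M_i = S'' at the i-th knot. Here h = (1, 3, 2, 3) and Δ = (-8, 7/3, -11/2, 8/3), so the interior equations h_(i-1)·M_(i-1) + 2(h_(i-1)+h_i)·M_i + h_i·M_(i+1) = 6(Δ_i − Δ_(i-1)) read
  1·M_0 + 8·M_1 + 3·M_2 = 6(Δ_1 - Δ_0) = 62
  3·M_1 + 10·M_2 + 2·M_3 = 6(Δ_2 - Δ_1) = -47
  2·M_2 + 10·M_3 + 3·M_4 = 6(Δ_3 - Δ_2) = 49
Clamped end conditions give two more equations: 2h_0·M_0 + h_0·M_1 = 6(Δ_0 - S'(1)) = -60 and h_3·M_3 + 2h_3·M_4 = 6(S'(10) - Δ_3) = 8.
Solving: M_0 = -27187/708, M_1 = 5947/354, M_2 = -8023/708, M_3 = 1409/177, M_4 = -937/354.
On [1, 2], S(x) = 7 + 2·(x - 1) - 27187/1416·(x - 1)² + 13027/1416·(x - 1)³.
With (x - 1) = 1/2: S(3/2) = 49277/11328.

4.3500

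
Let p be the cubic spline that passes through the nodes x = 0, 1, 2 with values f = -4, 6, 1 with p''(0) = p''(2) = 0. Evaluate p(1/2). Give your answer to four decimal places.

2.4063

Write M_i for p''(x_i). With h_i = 1, 1 and divided differences Δ_i = 10, -5, the continuity of p' gives the tridiagonal system
  1·M_0 + 4·M_1 + 1·M_2 = 6(Δ_1 - Δ_0) = -90
Natural end conditions: M_0 = M_2 = 0.
Hence M_0 = 0, M_1 = -45/2, M_2 = 0.
On [0, 1], p(x) = -4 + 55/4·x + 0·x² - 15/4·x³.
With x = 1/2: p(1/2) = 77/32.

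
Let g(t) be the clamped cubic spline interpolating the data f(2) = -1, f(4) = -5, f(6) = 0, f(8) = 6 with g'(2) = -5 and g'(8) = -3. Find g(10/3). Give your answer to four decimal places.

-4.8321

Put m_i = g'' at the i-th knot. Here h = (2, 2, 2) and Δ = (-2, 5/2, 3), so the interior equations h_(i-1)·m_(i-1) + 2(h_(i-1)+h_i)·m_i + h_i·m_(i+1) = 6(Δ_i − Δ_(i-1)) read
  2·m_0 + 8·m_1 + 2·m_2 = 6(Δ_1 - Δ_0) = 27
  2·m_1 + 8·m_2 + 2·m_3 = 6(Δ_2 - Δ_1) = 3
Clamped end conditions give two more equations: 2h_0·m_0 + h_0·m_1 = 6(Δ_0 - g'(2)) = 18 and h_2·m_2 + 2h_2·m_3 = 6(g'(8) - Δ_2) = -36.
Forward elimination and back-substitution give m_0 = 107/30, m_1 = 28/15, m_2 = 37/15, m_3 = -307/30.
On [2, 4], g(t) = -1 - 5·(t - 2) + 107/60·(t - 2)² - 17/120·(t - 2)³.
With (t - 2) = 4/3: g(10/3) = -1957/405.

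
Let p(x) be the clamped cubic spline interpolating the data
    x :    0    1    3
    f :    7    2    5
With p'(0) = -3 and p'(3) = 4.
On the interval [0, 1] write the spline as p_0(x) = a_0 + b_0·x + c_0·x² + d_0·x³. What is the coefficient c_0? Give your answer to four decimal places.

-5.0833

With M_i denoting the second derivative at x_i, h_i = 1, 2, and Δ_i = (y_(i+1) − y_i)/h_i = -5, 3/2:
  1·M_0 + 6·M_1 + 2·M_2 = 6(Δ_1 - Δ_0) = 39
Clamped end conditions give two more equations: 2h_0·M_0 + h_0·M_1 = 6(Δ_0 - p'(0)) = -12 and h_1·M_1 + 2h_1·M_2 = 6(p'(3) - Δ_1) = 15.
Solving the tridiagonal system: M_0 = -61/6, M_1 = 25/3, M_2 = -5/12.
On [0, 1], with p_0(x) = a_0 + b_0·x + c_0·x² + d_0·x³: c_0 = M_0/2 = -61/12, d_0 = (M_1 - M_0)/(6h_0) = 37/12, b_0 = Δ_0 - h_0(2M_0 + M_1)/6 = -3.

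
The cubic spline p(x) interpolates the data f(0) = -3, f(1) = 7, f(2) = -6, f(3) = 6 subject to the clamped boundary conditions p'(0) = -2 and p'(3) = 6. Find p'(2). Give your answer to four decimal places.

-1.9333

Write m_i for p''(x_i). With h_i = 1, 1, 1 and divided differences Δ_i = 10, -13, 12, the continuity of p' gives the tridiagonal system
  1·m_0 + 4·m_1 + 1·m_2 = 6(Δ_1 - Δ_0) = -138
  1·m_1 + 4·m_2 + 1·m_3 = 6(Δ_2 - Δ_1) = 150
Clamped end conditions give two more equations: 2h_0·m_0 + h_0·m_1 = 6(Δ_0 - p'(0)) = 72 and h_2·m_2 + 2h_2·m_3 = 6(p'(3) - Δ_2) = -36.
Forward elimination and back-substitution give m_0 = 1058/15, m_1 = -1036/15, m_2 = 1016/15, m_3 = -778/15.
On [2, 3], p'(x) = b_2 + 2c_2·(x - 2) + 3d_2·(x - 2)² with b_2 = Δ_2 - h_2(2m_2 + m_3)/6 = -29/15, c_2 = m_2/2 = 508/15, d_2 = (m_3 - m_2)/(6h_2) = -299/15. So p'(2) = -29/15.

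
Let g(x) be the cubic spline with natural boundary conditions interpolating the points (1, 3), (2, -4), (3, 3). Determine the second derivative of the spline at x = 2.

Let m_i = g''(x_i). Step sizes h_i = 1, 1; slopes of the chords Δ_i = (y_(i+1) - y_i)/h_i = -7, 7.
  1·m_0 + 4·m_1 + 1·m_2 = 6(Δ_1 - Δ_0) = 84
Natural end conditions: m_0 = m_2 = 0.
Solving: m_0 = 0, m_1 = 21, m_2 = 0.

21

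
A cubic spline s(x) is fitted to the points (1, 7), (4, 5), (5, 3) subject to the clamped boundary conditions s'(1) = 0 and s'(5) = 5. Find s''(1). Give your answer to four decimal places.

1.5833

Let m_i = s''(x_i). Step sizes h_i = 3, 1; slopes of the chords Δ_i = (y_(i+1) - y_i)/h_i = -2/3, -2.
  3·m_0 + 8·m_1 + 1·m_2 = 6(Δ_1 - Δ_0) = -8
Clamped end conditions give two more equations: 2h_0·m_0 + h_0·m_1 = 6(Δ_0 - s'(1)) = -4 and h_1·m_1 + 2h_1·m_2 = 6(s'(5) - Δ_1) = 42.
Hence m_0 = 19/12, m_1 = -9/2, m_2 = 93/4.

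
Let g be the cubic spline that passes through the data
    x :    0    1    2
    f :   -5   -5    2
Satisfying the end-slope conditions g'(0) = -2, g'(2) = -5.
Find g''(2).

-48

Let M_i = g''(x_i). Step sizes h_i = 1, 1; slopes of the chords Δ_i = (y_(i+1) - y_i)/h_i = 0, 7.
  1·M_0 + 4·M_1 + 1·M_2 = 6(Δ_1 - Δ_0) = 42
Clamped end conditions give two more equations: 2h_0·M_0 + h_0·M_1 = 6(Δ_0 - g'(0)) = 12 and h_1·M_1 + 2h_1·M_2 = 6(g'(2) - Δ_1) = -72.
Solving the tridiagonal system: M_0 = -6, M_1 = 24, M_2 = -48.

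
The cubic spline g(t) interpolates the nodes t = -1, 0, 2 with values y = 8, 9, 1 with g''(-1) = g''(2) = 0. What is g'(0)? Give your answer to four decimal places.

-0.6667

Write M_i for g''(x_i). With h_i = 1, 2 and divided differences Δ_i = 1, -4, the continuity of g' gives the tridiagonal system
  1·M_0 + 6·M_1 + 2·M_2 = 6(Δ_1 - Δ_0) = -30
Natural end conditions: M_0 = M_2 = 0.
Hence M_0 = 0, M_1 = -5, M_2 = 0.
On [0, 2], g'(t) = b_1 + 2c_1·t + 3d_1·t² with b_1 = Δ_1 - h_1(2M_1 + M_2)/6 = -2/3, c_1 = M_1/2 = -5/2, d_1 = (M_2 - M_1)/(6h_1) = 5/12. So g'(0) = -2/3.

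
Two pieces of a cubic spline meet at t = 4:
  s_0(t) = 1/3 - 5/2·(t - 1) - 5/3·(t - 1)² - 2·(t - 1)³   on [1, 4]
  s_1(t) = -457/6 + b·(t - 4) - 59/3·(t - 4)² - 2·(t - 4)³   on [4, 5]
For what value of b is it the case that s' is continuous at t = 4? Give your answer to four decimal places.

-66.5000

s_0'(t) = -5/2 - 10/3·(t - 1) - 6·(t - 1)², so s_0'(4) = -133/2. On the right, s_1'(4) = b, so b = -133/2.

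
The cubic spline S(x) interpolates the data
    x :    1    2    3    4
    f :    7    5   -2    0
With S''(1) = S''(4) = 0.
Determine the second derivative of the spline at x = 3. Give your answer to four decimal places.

With m_i denoting the second derivative at x_i, h_i = 1, 1, 1, and Δ_i = (y_(i+1) − y_i)/h_i = -2, -7, 2:
  1·m_0 + 4·m_1 + 1·m_2 = 6(Δ_1 - Δ_0) = -30
  1·m_1 + 4·m_2 + 1·m_3 = 6(Δ_2 - Δ_1) = 54
Natural end conditions: m_0 = m_3 = 0.
Hence m_0 = 0, m_1 = -58/5, m_2 = 82/5, m_3 = 0.

16.4000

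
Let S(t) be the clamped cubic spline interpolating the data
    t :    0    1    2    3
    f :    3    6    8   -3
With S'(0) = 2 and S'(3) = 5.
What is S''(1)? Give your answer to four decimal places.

Let M_i = S''(x_i). Step sizes h_i = 1, 1, 1; slopes of the chords Δ_i = (y_(i+1) - y_i)/h_i = 3, 2, -11.
  1·M_0 + 4·M_1 + 1·M_2 = 6(Δ_1 - Δ_0) = -6
  1·M_1 + 4·M_2 + 1·M_3 = 6(Δ_2 - Δ_1) = -78
Clamped end conditions give two more equations: 2h_0·M_0 + h_0·M_1 = 6(Δ_0 - S'(0)) = 6 and h_2·M_2 + 2h_2·M_3 = 6(S'(3) - Δ_2) = 96.
Hence M_0 = -6/5, M_1 = 42/5, M_2 = -192/5, M_3 = 336/5.

8.4000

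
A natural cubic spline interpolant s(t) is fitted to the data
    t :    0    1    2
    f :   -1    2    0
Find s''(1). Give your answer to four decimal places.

-7.5000

Put M_i = s'' at the i-th knot. Here h = (1, 1) and Δ = (3, -2), so the interior equations h_(i-1)·M_(i-1) + 2(h_(i-1)+h_i)·M_i + h_i·M_(i+1) = 6(Δ_i − Δ_(i-1)) read
  1·M_0 + 4·M_1 + 1·M_2 = 6(Δ_1 - Δ_0) = -30
Natural end conditions: M_0 = M_2 = 0.
Solving the tridiagonal system: M_0 = 0, M_1 = -15/2, M_2 = 0.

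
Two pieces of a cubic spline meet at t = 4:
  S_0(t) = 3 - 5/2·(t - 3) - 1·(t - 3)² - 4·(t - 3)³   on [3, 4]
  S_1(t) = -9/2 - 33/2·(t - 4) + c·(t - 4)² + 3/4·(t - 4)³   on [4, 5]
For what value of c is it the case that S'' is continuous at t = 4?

S_0''(t) = -2 - 24·(t - 3), so S_0''(4) = -26. On the right, S_1''(4) = 2c, so c = -13.

-13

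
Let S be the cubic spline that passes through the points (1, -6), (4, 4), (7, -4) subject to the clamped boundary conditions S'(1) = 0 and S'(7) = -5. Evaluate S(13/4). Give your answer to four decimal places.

Let σ_i = S''(x_i). Step sizes h_i = 3, 3; slopes of the chords Δ_i = (y_(i+1) - y_i)/h_i = 10/3, -8/3.
  3·σ_0 + 12·σ_1 + 3·σ_2 = 6(Δ_1 - Δ_0) = -36
Clamped end conditions give two more equations: 2h_0·σ_0 + h_0·σ_1 = 6(Δ_0 - S'(1)) = 20 and h_1·σ_1 + 2h_1·σ_2 = 6(S'(7) - Δ_1) = -14.
Forward elimination and back-substitution give σ_0 = 11/2, σ_1 = -13/3, σ_2 = -1/6.
On [1, 4], S(x) = -6 + 0·(x - 1) + 11/4·(x - 1)² - 59/108·(x - 1)³.
With (x - 1) = 9/4: S(13/4) = 435/256.

1.6992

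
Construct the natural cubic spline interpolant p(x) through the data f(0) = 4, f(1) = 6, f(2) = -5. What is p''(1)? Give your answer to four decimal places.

-19.5000

Let M_i = p''(x_i). Step sizes h_i = 1, 1; slopes of the chords Δ_i = (y_(i+1) - y_i)/h_i = 2, -11.
  1·M_0 + 4·M_1 + 1·M_2 = 6(Δ_1 - Δ_0) = -78
Natural end conditions: M_0 = M_2 = 0.
Solving: M_0 = 0, M_1 = -39/2, M_2 = 0.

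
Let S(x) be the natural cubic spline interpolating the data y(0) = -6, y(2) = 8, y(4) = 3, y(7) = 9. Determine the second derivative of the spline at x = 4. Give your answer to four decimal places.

Write σ_i for S''(x_i). With h_i = 2, 2, 3 and divided differences Δ_i = 7, -5/2, 2, the continuity of S' gives the tridiagonal system
  2·σ_0 + 8·σ_1 + 2·σ_2 = 6(Δ_1 - Δ_0) = -57
  2·σ_1 + 10·σ_2 + 3·σ_3 = 6(Δ_2 - Δ_1) = 27
Natural end conditions: σ_0 = σ_3 = 0.
Forward elimination and back-substitution give σ_0 = 0, σ_1 = -156/19, σ_2 = 165/38, σ_3 = 0.

4.3421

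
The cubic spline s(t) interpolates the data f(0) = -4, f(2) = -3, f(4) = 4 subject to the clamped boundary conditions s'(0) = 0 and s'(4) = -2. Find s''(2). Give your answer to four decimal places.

5.5000

With σ_i denoting the second derivative at x_i, h_i = 2, 2, and Δ_i = (y_(i+1) − y_i)/h_i = 1/2, 7/2:
  2·σ_0 + 8·σ_1 + 2·σ_2 = 6(Δ_1 - Δ_0) = 18
Clamped end conditions give two more equations: 2h_0·σ_0 + h_0·σ_1 = 6(Δ_0 - s'(0)) = 3 and h_1·σ_1 + 2h_1·σ_2 = 6(s'(4) - Δ_1) = -33.
Solving the tridiagonal system: σ_0 = -2, σ_1 = 11/2, σ_2 = -11.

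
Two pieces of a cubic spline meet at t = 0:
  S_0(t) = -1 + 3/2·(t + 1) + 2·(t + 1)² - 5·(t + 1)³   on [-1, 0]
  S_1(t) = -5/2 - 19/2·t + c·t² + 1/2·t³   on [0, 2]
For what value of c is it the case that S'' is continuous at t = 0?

-13

S_0''(t) = 4 - 30·(t + 1), so S_0''(0) = -26. On the right, S_1''(0) = 2c, so c = -13.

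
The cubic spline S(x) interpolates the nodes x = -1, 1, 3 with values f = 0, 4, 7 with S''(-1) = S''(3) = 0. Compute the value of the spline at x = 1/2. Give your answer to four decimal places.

3.0820

Write M_i for S''(x_i). With h_i = 2, 2 and divided differences Δ_i = 2, 3/2, the continuity of S' gives the tridiagonal system
  2·M_0 + 8·M_1 + 2·M_2 = 6(Δ_1 - Δ_0) = -3
Natural end conditions: M_0 = M_2 = 0.
Forward elimination and back-substitution give M_0 = 0, M_1 = -3/8, M_2 = 0.
On [-1, 1], S(x) = 0 + 17/8·(x + 1) + 0·(x + 1)² - 1/32·(x + 1)³.
With (x + 1) = 3/2: S(1/2) = 789/256.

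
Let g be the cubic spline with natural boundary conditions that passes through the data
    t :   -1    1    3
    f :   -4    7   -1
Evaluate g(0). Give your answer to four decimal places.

3.2813

Put M_i = g'' at the i-th knot. Here h = (2, 2) and Δ = (11/2, -4), so the interior equations h_(i-1)·M_(i-1) + 2(h_(i-1)+h_i)·M_i + h_i·M_(i+1) = 6(Δ_i − Δ_(i-1)) read
  2·M_0 + 8·M_1 + 2·M_2 = 6(Δ_1 - Δ_0) = -57
Natural end conditions: M_0 = M_2 = 0.
Forward elimination and back-substitution give M_0 = 0, M_1 = -57/8, M_2 = 0.
On [-1, 1], g(t) = -4 + 63/8·(t + 1) + 0·(t + 1)² - 19/32·(t + 1)³.
With (t + 1) = 1: g(0) = 105/32.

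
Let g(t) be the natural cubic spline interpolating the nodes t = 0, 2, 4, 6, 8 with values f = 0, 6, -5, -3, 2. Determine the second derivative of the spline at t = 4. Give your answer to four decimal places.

7.0714

Write M_i for g''(x_i). With h_i = 2, 2, 2, 2 and divided differences Δ_i = 3, -11/2, 1, 5/2, the continuity of g' gives the tridiagonal system
  2·M_0 + 8·M_1 + 2·M_2 = 6(Δ_1 - Δ_0) = -51
  2·M_1 + 8·M_2 + 2·M_3 = 6(Δ_2 - Δ_1) = 39
  2·M_2 + 8·M_3 + 2·M_4 = 6(Δ_3 - Δ_2) = 9
Natural end conditions: M_0 = M_4 = 0.
Forward elimination and back-substitution give M_0 = 0, M_1 = -57/7, M_2 = 99/14, M_3 = -9/14, M_4 = 0.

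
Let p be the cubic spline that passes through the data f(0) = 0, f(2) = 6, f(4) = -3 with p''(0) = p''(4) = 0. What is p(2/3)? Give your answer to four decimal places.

With m_i denoting the second derivative at x_i, h_i = 2, 2, and Δ_i = (y_(i+1) − y_i)/h_i = 3, -9/2:
  2·m_0 + 8·m_1 + 2·m_2 = 6(Δ_1 - Δ_0) = -45
Natural end conditions: m_0 = m_2 = 0.
Solving: m_0 = 0, m_1 = -45/8, m_2 = 0.
On [0, 2], p(x) = 0 + 39/8·x + 0·x² - 15/32·x³.
With x = 2/3: p(2/3) = 28/9.

3.1111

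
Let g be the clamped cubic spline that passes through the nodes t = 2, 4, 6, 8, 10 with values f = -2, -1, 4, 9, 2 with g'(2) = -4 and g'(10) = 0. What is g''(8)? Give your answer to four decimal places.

Let M_i = g''(x_i). Step sizes h_i = 2, 2, 2, 2; slopes of the chords Δ_i = (y_(i+1) - y_i)/h_i = 1/2, 5/2, 5/2, -7/2.
  2·M_0 + 8·M_1 + 2·M_2 = 6(Δ_1 - Δ_0) = 12
  2·M_1 + 8·M_2 + 2·M_3 = 6(Δ_2 - Δ_1) = 0
  2·M_2 + 8·M_3 + 2·M_4 = 6(Δ_3 - Δ_2) = -36
Clamped end conditions give two more equations: 2h_0·M_0 + h_0·M_1 = 6(Δ_0 - g'(2)) = 27 and h_3·M_3 + 2h_3·M_4 = 6(g'(10) - Δ_3) = 21.
Forward elimination and back-substitution give M_0 = 50/7, M_1 = -11/14, M_2 = 2, M_3 = -101/14, M_4 = 62/7.

-7.2143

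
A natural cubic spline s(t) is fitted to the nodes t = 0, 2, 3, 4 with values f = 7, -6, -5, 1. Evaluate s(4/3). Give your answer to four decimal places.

Let M_i = s''(x_i). Step sizes h_i = 2, 1, 1; slopes of the chords Δ_i = (y_(i+1) - y_i)/h_i = -13/2, 1, 6.
  2·M_0 + 6·M_1 + 1·M_2 = 6(Δ_1 - Δ_0) = 45
  1·M_1 + 4·M_2 + 1·M_3 = 6(Δ_2 - Δ_1) = 30
Natural end conditions: M_0 = M_3 = 0.
Solving the tridiagonal system: M_0 = 0, M_1 = 150/23, M_2 = 135/23, M_3 = 0.
On [0, 2], s(t) = 7 - 399/46·t + 0·t² + 25/46·t³.
With t = 4/3: s(4/3) = -2035/621.

-3.2770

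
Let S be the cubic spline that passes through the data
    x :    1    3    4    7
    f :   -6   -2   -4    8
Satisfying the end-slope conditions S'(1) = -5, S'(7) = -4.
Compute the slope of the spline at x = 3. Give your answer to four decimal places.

Put m_i = S'' at the i-th knot. Here h = (2, 1, 3) and Δ = (2, -2, 4), so the interior equations h_(i-1)·m_(i-1) + 2(h_(i-1)+h_i)·m_i + h_i·m_(i+1) = 6(Δ_i − Δ_(i-1)) read
  2·m_0 + 6·m_1 + 1·m_2 = 6(Δ_1 - Δ_0) = -24
  1·m_1 + 8·m_2 + 3·m_3 = 6(Δ_2 - Δ_1) = 36
Clamped end conditions give two more equations: 2h_0·m_0 + h_0·m_1 = 6(Δ_0 - S'(1)) = 42 and h_2·m_2 + 2h_2·m_3 = 6(S'(7) - Δ_2) = -48.
Solving: m_0 = 338/21, m_1 = -235/21, m_2 = 230/21, m_3 = -283/21.
On [3, 4], S'(x) = b_1 + 2c_1·(x - 3) + 3d_1·(x - 3)² with b_1 = Δ_1 - h_1(2m_1 + m_2)/6 = -2/21, c_1 = m_1/2 = -235/42, d_1 = (m_2 - m_1)/(6h_1) = 155/42. So S'(3) = -2/21.

-0.0952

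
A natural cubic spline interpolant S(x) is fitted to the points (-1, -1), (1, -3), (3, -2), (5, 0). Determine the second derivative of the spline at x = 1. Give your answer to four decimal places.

1.1000

With σ_i denoting the second derivative at x_i, h_i = 2, 2, 2, and Δ_i = (y_(i+1) − y_i)/h_i = -1, 1/2, 1:
  2·σ_0 + 8·σ_1 + 2·σ_2 = 6(Δ_1 - Δ_0) = 9
  2·σ_1 + 8·σ_2 + 2·σ_3 = 6(Δ_2 - Δ_1) = 3
Natural end conditions: σ_0 = σ_3 = 0.
Solving the tridiagonal system: σ_0 = 0, σ_1 = 11/10, σ_2 = 1/10, σ_3 = 0.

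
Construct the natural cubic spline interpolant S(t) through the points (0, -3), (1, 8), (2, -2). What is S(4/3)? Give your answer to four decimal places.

6.6111

Put M_i = S'' at the i-th knot. Here h = (1, 1) and Δ = (11, -10), so the interior equations h_(i-1)·M_(i-1) + 2(h_(i-1)+h_i)·M_i + h_i·M_(i+1) = 6(Δ_i − Δ_(i-1)) read
  1·M_0 + 4·M_1 + 1·M_2 = 6(Δ_1 - Δ_0) = -126
Natural end conditions: M_0 = M_2 = 0.
Solving: M_0 = 0, M_1 = -63/2, M_2 = 0.
On [1, 2], S(t) = 8 + 1/2·(t - 1) - 63/4·(t - 1)² + 21/4·(t - 1)³.
With (t - 1) = 1/3: S(4/3) = 119/18.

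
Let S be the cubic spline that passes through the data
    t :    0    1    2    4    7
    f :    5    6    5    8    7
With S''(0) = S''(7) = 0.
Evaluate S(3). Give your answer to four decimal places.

6.0199

With m_i denoting the second derivative at x_i, h_i = 1, 1, 2, 3, and Δ_i = (y_(i+1) − y_i)/h_i = 1, -1, 3/2, -1/3:
  1·m_0 + 4·m_1 + 1·m_2 = 6(Δ_1 - Δ_0) = -12
  1·m_1 + 6·m_2 + 2·m_3 = 6(Δ_2 - Δ_1) = 15
  2·m_2 + 10·m_3 + 3·m_4 = 6(Δ_3 - Δ_2) = -11
Natural end conditions: m_0 = m_4 = 0.
Forward elimination and back-substitution give m_0 = 0, m_1 = -422/107, m_2 = 404/107, m_3 = -397/214, m_4 = 0.
On [2, 4], S(t) = 5 - 128/321·(t - 2) + 202/107·(t - 2)² - 1205/2568·(t - 2)³.
With (t - 2) = 1: S(3) = 5153/856.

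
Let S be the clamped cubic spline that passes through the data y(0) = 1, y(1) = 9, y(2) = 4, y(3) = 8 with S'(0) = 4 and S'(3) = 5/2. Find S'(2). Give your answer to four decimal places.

-1.8000

Put σ_i = S'' at the i-th knot. Here h = (1, 1, 1) and Δ = (8, -5, 4), so the interior equations h_(i-1)·σ_(i-1) + 2(h_(i-1)+h_i)·σ_i + h_i·σ_(i+1) = 6(Δ_i − Δ_(i-1)) read
  1·σ_0 + 4·σ_1 + 1·σ_2 = 6(Δ_1 - Δ_0) = -78
  1·σ_1 + 4·σ_2 + 1·σ_3 = 6(Δ_2 - Δ_1) = 54
Clamped end conditions give two more equations: 2h_0·σ_0 + h_0·σ_1 = 6(Δ_0 - S'(0)) = 24 and h_2·σ_2 + 2h_2·σ_3 = 6(S'(3) - Δ_2) = -9.
Solving: σ_0 = 143/5, σ_1 = -166/5, σ_2 = 131/5, σ_3 = -88/5.
On [2, 3], S'(t) = b_2 + 2c_2·(t - 2) + 3d_2·(t - 2)² with b_2 = Δ_2 - h_2(2σ_2 + σ_3)/6 = -9/5, c_2 = σ_2/2 = 131/10, d_2 = (σ_3 - σ_2)/(6h_2) = -73/10. So S'(2) = -9/5.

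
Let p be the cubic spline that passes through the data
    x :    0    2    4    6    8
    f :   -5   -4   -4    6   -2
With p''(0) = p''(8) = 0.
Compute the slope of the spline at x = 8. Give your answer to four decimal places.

Write σ_i for p''(x_i). With h_i = 2, 2, 2, 2 and divided differences Δ_i = 1/2, 0, 5, -4, the continuity of p' gives the tridiagonal system
  2·σ_0 + 8·σ_1 + 2·σ_2 = 6(Δ_1 - Δ_0) = -3
  2·σ_1 + 8·σ_2 + 2·σ_3 = 6(Δ_2 - Δ_1) = 30
  2·σ_2 + 8·σ_3 + 2·σ_4 = 6(Δ_3 - Δ_2) = -54
Natural end conditions: σ_0 = σ_4 = 0.
Forward elimination and back-substitution give σ_0 = 0, σ_1 = -219/112, σ_2 = 177/28, σ_3 = -933/112, σ_4 = 0.
On [6, 8], p'(x) = b_3 + 2c_3·(x - 6) + 3d_3·(x - 6)² with b_3 = Δ_3 - h_3(2σ_3 + σ_4)/6 = 87/56, c_3 = σ_3/2 = -933/224, d_3 = (σ_4 - σ_3)/(6h_3) = 311/448. So p'(8) = -759/112.

-6.7768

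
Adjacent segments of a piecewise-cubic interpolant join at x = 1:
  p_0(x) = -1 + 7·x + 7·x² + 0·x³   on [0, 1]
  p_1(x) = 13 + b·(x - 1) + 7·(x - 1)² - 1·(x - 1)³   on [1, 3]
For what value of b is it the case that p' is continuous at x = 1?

21

p_0'(x) = 7 + 14·x + 0·x², so p_0'(1) = 21. On the right, p_1'(1) = b, so b = 21.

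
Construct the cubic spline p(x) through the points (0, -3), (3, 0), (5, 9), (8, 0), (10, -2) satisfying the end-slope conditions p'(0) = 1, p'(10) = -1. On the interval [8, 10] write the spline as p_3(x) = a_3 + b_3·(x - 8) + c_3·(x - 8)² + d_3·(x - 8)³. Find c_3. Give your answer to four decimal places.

1.7207

Put M_i = p'' at the i-th knot. Here h = (3, 2, 3, 2) and Δ = (1, 9/2, -3, -1), so the interior equations h_(i-1)·M_(i-1) + 2(h_(i-1)+h_i)·M_i + h_i·M_(i+1) = 6(Δ_i − Δ_(i-1)) read
  3·M_0 + 10·M_1 + 2·M_2 = 6(Δ_1 - Δ_0) = 21
  2·M_1 + 10·M_2 + 3·M_3 = 6(Δ_2 - Δ_1) = -45
  3·M_2 + 10·M_3 + 2·M_4 = 6(Δ_3 - Δ_2) = 12
Clamped end conditions give two more equations: 2h_0·M_0 + h_0·M_1 = 6(Δ_0 - p'(0)) = 0 and h_3·M_3 + 2h_3·M_4 = 6(p'(10) - Δ_3) = 0.
Solving the tridiagonal system: M_0 = -287/145, M_1 = 574/145, M_2 = -917/145, M_3 = 499/145, M_4 = -499/290.
On [8, 10], with p_3(x) = a_3 + b_3·(x - 8) + c_3·(x - 8)² + d_3·(x - 8)³: c_3 = M_3/2 = 499/290, d_3 = (M_4 - M_3)/(6h_3) = -499/1160, b_3 = Δ_3 - h_3(2M_3 + M_4)/6 = -789/290.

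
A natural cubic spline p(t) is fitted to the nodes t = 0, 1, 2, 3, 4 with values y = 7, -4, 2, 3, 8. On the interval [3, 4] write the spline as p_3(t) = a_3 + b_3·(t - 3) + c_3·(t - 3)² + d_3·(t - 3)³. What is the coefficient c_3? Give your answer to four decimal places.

5.1964

Let m_i = p''(x_i). Step sizes h_i = 1, 1, 1, 1; slopes of the chords Δ_i = (y_(i+1) - y_i)/h_i = -11, 6, 1, 5.
  1·m_0 + 4·m_1 + 1·m_2 = 6(Δ_1 - Δ_0) = 102
  1·m_1 + 4·m_2 + 1·m_3 = 6(Δ_2 - Δ_1) = -30
  1·m_2 + 4·m_3 + 1·m_4 = 6(Δ_3 - Δ_2) = 24
Natural end conditions: m_0 = m_4 = 0.
Forward elimination and back-substitution give m_0 = 0, m_1 = 837/28, m_2 = -123/7, m_3 = 291/28, m_4 = 0.
On [3, 4], with p_3(t) = a_3 + b_3·(t - 3) + c_3·(t - 3)² + d_3·(t - 3)³: c_3 = m_3/2 = 291/56, d_3 = (m_4 - m_3)/(6h_3) = -97/56, b_3 = Δ_3 - h_3(2m_3 + m_4)/6 = 43/28.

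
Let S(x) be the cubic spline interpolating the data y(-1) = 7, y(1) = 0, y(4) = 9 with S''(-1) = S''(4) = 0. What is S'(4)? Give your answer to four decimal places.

Let m_i = S''(x_i). Step sizes h_i = 2, 3; slopes of the chords Δ_i = (y_(i+1) - y_i)/h_i = -7/2, 3.
  2·m_0 + 10·m_1 + 3·m_2 = 6(Δ_1 - Δ_0) = 39
Natural end conditions: m_0 = m_2 = 0.
Solving the tridiagonal system: m_0 = 0, m_1 = 39/10, m_2 = 0.
On [1, 4], S'(x) = b_1 + 2c_1·(x - 1) + 3d_1·(x - 1)² with b_1 = Δ_1 - h_1(2m_1 + m_2)/6 = -9/10, c_1 = m_1/2 = 39/20, d_1 = (m_2 - m_1)/(6h_1) = -13/60. So S'(4) = 99/20.

4.9500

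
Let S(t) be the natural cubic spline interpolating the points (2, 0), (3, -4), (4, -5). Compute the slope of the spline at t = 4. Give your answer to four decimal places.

-0.2500

With M_i denoting the second derivative at x_i, h_i = 1, 1, and Δ_i = (y_(i+1) − y_i)/h_i = -4, -1:
  1·M_0 + 4·M_1 + 1·M_2 = 6(Δ_1 - Δ_0) = 18
Natural end conditions: M_0 = M_2 = 0.
Solving the tridiagonal system: M_0 = 0, M_1 = 9/2, M_2 = 0.
On [3, 4], S'(t) = b_1 + 2c_1·(t - 3) + 3d_1·(t - 3)² with b_1 = Δ_1 - h_1(2M_1 + M_2)/6 = -5/2, c_1 = M_1/2 = 9/4, d_1 = (M_2 - M_1)/(6h_1) = -3/4. So S'(4) = -1/4.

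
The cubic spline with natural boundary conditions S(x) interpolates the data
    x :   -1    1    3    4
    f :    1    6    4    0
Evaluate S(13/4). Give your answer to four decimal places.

3.1268

Let M_i = S''(x_i). Step sizes h_i = 2, 2, 1; slopes of the chords Δ_i = (y_(i+1) - y_i)/h_i = 5/2, -1, -4.
  2·M_0 + 8·M_1 + 2·M_2 = 6(Δ_1 - Δ_0) = -21
  2·M_1 + 6·M_2 + 1·M_3 = 6(Δ_2 - Δ_1) = -18
Natural end conditions: M_0 = M_3 = 0.
Solving the tridiagonal system: M_0 = 0, M_1 = -45/22, M_2 = -51/22, M_3 = 0.
On [3, 4], S(x) = 4 - 71/22·(x - 3) - 51/44·(x - 3)² + 17/44·(x - 3)³.
With (x - 3) = 1/4: S(13/4) = 8805/2816.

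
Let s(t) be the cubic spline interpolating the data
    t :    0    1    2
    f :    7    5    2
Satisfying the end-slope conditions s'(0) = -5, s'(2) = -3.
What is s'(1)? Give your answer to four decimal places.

-1.7500

Write M_i for s''(x_i). With h_i = 1, 1 and divided differences Δ_i = -2, -3, the continuity of s' gives the tridiagonal system
  1·M_0 + 4·M_1 + 1·M_2 = 6(Δ_1 - Δ_0) = -6
Clamped end conditions give two more equations: 2h_0·M_0 + h_0·M_1 = 6(Δ_0 - s'(0)) = 18 and h_1·M_1 + 2h_1·M_2 = 6(s'(2) - Δ_1) = 0.
Solving: M_0 = 23/2, M_1 = -5, M_2 = 5/2.
On [1, 2], s'(t) = b_1 + 2c_1·(t - 1) + 3d_1·(t - 1)² with b_1 = Δ_1 - h_1(2M_1 + M_2)/6 = -7/4, c_1 = M_1/2 = -5/2, d_1 = (M_2 - M_1)/(6h_1) = 5/4. So s'(1) = -7/4.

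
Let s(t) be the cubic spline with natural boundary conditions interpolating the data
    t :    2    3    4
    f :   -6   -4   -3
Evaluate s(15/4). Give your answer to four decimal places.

Write M_i for s''(x_i). With h_i = 1, 1 and divided differences Δ_i = 2, 1, the continuity of s' gives the tridiagonal system
  1·M_0 + 4·M_1 + 1·M_2 = 6(Δ_1 - Δ_0) = -6
Natural end conditions: M_0 = M_2 = 0.
Hence M_0 = 0, M_1 = -3/2, M_2 = 0.
On [3, 4], s(t) = -4 + 3/2·(t - 3) - 3/4·(t - 3)² + 1/4·(t - 3)³.
With (t - 3) = 3/4: s(15/4) = -817/256.

-3.1914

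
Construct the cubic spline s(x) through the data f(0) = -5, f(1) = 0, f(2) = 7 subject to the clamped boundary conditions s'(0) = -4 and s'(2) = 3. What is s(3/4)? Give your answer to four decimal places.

-2.2695

With m_i denoting the second derivative at x_i, h_i = 1, 1, and Δ_i = (y_(i+1) − y_i)/h_i = 5, 7:
  1·m_0 + 4·m_1 + 1·m_2 = 6(Δ_1 - Δ_0) = 12
Clamped end conditions give two more equations: 2h_0·m_0 + h_0·m_1 = 6(Δ_0 - s'(0)) = 54 and h_1·m_1 + 2h_1·m_2 = 6(s'(2) - Δ_1) = -24.
Forward elimination and back-substitution give m_0 = 55/2, m_1 = -1, m_2 = -23/2.
On [0, 1], s(x) = -5 - 4·x + 55/4·x² - 19/4·x³.
With x = 3/4: s(3/4) = -581/256.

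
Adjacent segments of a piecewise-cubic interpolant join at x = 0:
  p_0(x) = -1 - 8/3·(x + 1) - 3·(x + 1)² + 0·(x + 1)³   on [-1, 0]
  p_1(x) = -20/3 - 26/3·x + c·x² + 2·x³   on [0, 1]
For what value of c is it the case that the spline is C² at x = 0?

p_0''(x) = -6 + 0·(x + 1), so p_0''(0) = -6. On the right, p_1''(0) = 2c, so c = -3.

-3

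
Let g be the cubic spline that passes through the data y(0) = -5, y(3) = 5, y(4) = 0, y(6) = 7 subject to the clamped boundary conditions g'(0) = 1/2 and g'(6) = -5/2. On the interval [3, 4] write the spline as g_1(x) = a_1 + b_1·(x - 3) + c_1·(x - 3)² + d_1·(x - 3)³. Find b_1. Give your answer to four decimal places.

With m_i denoting the second derivative at x_i, h_i = 3, 1, 2, and Δ_i = (y_(i+1) − y_i)/h_i = 10/3, -5, 7/2:
  3·m_0 + 8·m_1 + 1·m_2 = 6(Δ_1 - Δ_0) = -50
  1·m_1 + 6·m_2 + 2·m_3 = 6(Δ_2 - Δ_1) = 51
Clamped end conditions give two more equations: 2h_0·m_0 + h_0·m_1 = 6(Δ_0 - g'(0)) = 17 and h_2·m_2 + 2h_2·m_3 = 6(g'(6) - Δ_2) = -36.
Forward elimination and back-substitution give m_0 = 60/7, m_1 = -241/21, m_2 = 338/21, m_3 = -358/21.
On [3, 4], with g_1(x) = a_1 + b_1·(x - 3) + c_1·(x - 3)² + d_1·(x - 3)³: c_1 = m_1/2 = -241/42, d_1 = (m_2 - m_1)/(6h_1) = 193/42, b_1 = Δ_1 - h_1(2m_1 + m_2)/6 = -27/7.

-3.8571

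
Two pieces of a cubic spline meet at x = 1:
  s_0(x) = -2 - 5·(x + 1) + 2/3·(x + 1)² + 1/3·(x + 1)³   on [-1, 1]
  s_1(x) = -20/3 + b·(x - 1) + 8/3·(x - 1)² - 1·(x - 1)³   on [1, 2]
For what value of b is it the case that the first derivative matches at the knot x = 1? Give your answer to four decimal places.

1.6667

s_0'(x) = -5 + 4/3·(x + 1) + 1·(x + 1)², so s_0'(1) = 5/3. On the right, s_1'(1) = b, so b = 5/3.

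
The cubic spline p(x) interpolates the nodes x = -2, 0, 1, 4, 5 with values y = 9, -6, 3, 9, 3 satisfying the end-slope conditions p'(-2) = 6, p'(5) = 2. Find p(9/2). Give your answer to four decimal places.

Write M_i for p''(x_i). With h_i = 2, 1, 3, 1 and divided differences Δ_i = -15/2, 9, 2, -6, the continuity of p' gives the tridiagonal system
  2·M_0 + 6·M_1 + 1·M_2 = 6(Δ_1 - Δ_0) = 99
  1·M_1 + 8·M_2 + 3·M_3 = 6(Δ_2 - Δ_1) = -42
  3·M_2 + 8·M_3 + 1·M_4 = 6(Δ_3 - Δ_2) = -48
Clamped end conditions give two more equations: 2h_0·M_0 + h_0·M_1 = 6(Δ_0 - p'(-2)) = -81 and h_3·M_3 + 2h_3·M_4 = 6(p'(5) - Δ_3) = 48.
Solving the tridiagonal system: M_0 = -7661/220, M_1 = 1603/55, M_2 = -137/22, M_3 = -391/55, M_4 = 3031/110.
On [4, 5], p(x) = 9 - 1809/220·(x - 4) - 391/110·(x - 4)² + 1271/220·(x - 4)³.
With (x - 4) = 1/2: p(9/2) = 8311/1760.

4.7222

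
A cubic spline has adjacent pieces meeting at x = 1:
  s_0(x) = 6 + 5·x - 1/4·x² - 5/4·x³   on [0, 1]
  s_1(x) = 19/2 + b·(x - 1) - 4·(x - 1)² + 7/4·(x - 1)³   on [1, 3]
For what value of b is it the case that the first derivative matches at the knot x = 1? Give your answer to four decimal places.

s_0'(x) = 5 - 1/2·x - 15/4·x², so s_0'(1) = 3/4. On the right, s_1'(1) = b, so b = 3/4.

0.7500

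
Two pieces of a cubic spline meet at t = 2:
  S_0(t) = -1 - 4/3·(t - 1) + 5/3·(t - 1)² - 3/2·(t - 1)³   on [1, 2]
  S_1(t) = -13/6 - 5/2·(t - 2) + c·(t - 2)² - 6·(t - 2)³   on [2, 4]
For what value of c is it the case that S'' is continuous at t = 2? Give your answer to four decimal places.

S_0''(t) = 10/3 - 9·(t - 1), so S_0''(2) = -17/3. On the right, S_1''(2) = 2c, so c = -17/6.

-2.8333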